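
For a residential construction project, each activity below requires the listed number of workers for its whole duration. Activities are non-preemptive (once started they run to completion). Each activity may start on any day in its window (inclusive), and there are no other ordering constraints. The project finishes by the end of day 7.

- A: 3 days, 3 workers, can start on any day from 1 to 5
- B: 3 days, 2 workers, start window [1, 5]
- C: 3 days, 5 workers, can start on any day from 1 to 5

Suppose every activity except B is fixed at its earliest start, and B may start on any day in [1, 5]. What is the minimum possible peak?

8

B@1: d1:10  d2:10  d3:10  d4:0  d5:0  d6:0  d7:0 → peak 10
B@2: d1:8  d2:10  d3:10  d4:2  d5:0  d6:0  d7:0 → peak 10
B@3: d1:8  d2:8  d3:10  d4:2  d5:2  d6:0  d7:0 → peak 10
B@4: d1:8  d2:8  d3:8  d4:2  d5:2  d6:2  d7:0 → peak 8
B@5: d1:8  d2:8  d3:8  d4:0  d5:2  d6:2  d7:2 → peak 8
Best is B@4, peak 8.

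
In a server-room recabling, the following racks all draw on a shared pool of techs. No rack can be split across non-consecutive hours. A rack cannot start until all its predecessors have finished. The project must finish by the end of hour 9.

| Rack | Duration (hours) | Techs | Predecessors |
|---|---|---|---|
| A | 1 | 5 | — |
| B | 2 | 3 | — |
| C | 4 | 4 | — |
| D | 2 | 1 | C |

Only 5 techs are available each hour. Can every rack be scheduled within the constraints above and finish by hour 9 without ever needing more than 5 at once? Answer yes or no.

yes

Schedule A@1, B@2, C@4, D@8: h1:5  h2:3  h3:3  h4:4  h5:4  h6:4  h7:4  h8:1  h9:1 — peak 5 ≤ 5.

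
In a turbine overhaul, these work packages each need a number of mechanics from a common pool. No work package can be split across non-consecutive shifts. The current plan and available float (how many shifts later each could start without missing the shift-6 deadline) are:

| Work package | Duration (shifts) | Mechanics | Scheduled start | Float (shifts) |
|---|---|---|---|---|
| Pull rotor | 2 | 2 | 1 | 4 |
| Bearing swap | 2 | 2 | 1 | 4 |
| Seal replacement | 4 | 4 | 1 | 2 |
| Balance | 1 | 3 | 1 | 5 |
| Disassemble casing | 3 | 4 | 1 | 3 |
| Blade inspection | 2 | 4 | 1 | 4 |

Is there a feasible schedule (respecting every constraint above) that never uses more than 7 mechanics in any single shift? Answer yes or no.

Total mechanic-shifts = 47; over 6 shifts the average is 47/6 > 7, so some shift must exceed 7.

no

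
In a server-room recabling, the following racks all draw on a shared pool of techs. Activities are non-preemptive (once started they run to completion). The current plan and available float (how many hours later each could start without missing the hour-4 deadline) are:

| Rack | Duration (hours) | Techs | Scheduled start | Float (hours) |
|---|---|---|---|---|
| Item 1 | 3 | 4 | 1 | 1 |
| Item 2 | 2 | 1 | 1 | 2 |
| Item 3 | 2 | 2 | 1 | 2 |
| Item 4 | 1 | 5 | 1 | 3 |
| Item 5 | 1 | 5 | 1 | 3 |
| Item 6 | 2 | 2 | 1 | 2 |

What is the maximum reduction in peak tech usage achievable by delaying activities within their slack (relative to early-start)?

10

Early-start peak: h1:19  h2:9  h3:4  h4:0 ⇒ 19.
Leveled (Item 1@1, Item 2@1, Item 3@1, Item 4@3, Item 5@4, Item 6@1): h1:9  h2:9  h3:9  h4:5 ⇒ 9.
Reduction 19 − 9 = 10.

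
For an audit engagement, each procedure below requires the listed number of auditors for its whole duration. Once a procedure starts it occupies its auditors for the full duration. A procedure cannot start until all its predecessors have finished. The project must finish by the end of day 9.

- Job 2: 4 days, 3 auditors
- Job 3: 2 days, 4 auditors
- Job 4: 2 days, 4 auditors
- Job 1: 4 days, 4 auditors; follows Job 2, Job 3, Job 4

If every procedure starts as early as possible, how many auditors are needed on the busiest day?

Early-start schedule: Job 2@1, Job 3@1, Job 4@1, Job 1@5.
Load per day: day 1: 11, day 2: 11, day 3: 3, day 4: 3, day 5: 4, day 6: 4, day 7: 4, day 8: 4, day 9: 0.
Peak is 11.

11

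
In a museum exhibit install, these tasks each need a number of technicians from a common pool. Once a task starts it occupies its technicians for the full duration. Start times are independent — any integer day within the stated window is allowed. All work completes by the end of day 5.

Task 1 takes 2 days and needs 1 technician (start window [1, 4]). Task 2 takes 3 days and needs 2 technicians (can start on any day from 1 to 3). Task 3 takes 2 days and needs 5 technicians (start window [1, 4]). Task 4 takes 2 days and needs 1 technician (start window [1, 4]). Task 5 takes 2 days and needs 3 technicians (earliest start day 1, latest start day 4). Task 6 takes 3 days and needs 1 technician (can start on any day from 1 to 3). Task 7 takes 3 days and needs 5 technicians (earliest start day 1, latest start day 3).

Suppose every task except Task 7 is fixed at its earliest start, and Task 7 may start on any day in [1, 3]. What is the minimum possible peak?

13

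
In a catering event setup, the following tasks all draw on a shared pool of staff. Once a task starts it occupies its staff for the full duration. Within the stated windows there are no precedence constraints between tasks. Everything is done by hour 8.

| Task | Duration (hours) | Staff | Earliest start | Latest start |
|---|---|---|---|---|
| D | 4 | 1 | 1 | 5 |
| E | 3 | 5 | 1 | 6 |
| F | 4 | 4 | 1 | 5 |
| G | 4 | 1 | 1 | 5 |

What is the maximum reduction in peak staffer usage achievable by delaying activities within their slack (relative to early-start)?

Early-start peak: h1:11  h2:11  h3:11  h4:6  h5:0  h6:0  h7:0  h8:0 ⇒ 11.
Leveled (D@1, E@1, F@4, G@4): h1:6  h2:6  h3:6  h4:6  h5:5  h6:5  h7:5  h8:0 ⇒ 6.
Reduction 11 − 6 = 5.

5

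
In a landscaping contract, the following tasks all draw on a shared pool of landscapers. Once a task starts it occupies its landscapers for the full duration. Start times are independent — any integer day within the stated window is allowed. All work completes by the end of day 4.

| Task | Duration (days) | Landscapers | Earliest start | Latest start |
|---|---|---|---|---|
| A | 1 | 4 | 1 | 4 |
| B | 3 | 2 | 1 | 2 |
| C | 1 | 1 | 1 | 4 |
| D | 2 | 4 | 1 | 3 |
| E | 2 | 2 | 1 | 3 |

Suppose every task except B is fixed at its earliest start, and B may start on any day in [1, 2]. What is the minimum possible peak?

B@1: d1:13  d2:8  d3:2  d4:0 → peak 13
B@2: d1:11  d2:8  d3:2  d4:2 → peak 11
Best is B@2, peak 11.

11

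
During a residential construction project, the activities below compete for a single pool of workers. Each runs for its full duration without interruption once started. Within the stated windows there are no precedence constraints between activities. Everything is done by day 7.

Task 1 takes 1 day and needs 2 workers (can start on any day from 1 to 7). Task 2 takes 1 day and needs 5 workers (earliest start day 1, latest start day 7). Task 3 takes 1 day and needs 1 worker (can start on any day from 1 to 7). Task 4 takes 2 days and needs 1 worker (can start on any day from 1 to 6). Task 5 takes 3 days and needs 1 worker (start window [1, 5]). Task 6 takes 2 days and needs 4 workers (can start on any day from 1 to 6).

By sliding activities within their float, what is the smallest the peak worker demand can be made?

5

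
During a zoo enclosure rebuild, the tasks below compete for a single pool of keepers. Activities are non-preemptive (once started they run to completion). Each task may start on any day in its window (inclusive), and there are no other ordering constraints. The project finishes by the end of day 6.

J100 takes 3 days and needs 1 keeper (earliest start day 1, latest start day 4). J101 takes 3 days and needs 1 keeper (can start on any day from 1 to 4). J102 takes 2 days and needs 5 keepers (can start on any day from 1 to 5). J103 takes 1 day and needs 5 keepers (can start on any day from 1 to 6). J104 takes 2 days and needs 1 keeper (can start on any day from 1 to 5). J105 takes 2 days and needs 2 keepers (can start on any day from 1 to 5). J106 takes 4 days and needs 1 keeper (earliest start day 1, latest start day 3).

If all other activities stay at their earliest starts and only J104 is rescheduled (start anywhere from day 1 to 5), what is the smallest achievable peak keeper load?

15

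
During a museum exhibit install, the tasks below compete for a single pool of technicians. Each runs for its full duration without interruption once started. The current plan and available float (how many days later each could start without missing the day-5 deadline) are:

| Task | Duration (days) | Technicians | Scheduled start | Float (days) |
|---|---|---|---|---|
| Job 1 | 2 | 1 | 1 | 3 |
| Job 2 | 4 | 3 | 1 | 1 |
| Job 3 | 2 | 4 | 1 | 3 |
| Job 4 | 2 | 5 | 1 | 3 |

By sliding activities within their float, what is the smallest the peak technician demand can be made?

Early-start (Job 1@1, Job 2@1, Job 3@1, Job 4@1) gives peak 13: d1:13  d2:13  d3:3  d4:3  d5:0.
Shift Job 4→3.
Schedule Job 1@1, Job 2@1, Job 3@1, Job 4@3: d1:8  d2:8  d3:8  d4:8  d5:0 — peak 8.

8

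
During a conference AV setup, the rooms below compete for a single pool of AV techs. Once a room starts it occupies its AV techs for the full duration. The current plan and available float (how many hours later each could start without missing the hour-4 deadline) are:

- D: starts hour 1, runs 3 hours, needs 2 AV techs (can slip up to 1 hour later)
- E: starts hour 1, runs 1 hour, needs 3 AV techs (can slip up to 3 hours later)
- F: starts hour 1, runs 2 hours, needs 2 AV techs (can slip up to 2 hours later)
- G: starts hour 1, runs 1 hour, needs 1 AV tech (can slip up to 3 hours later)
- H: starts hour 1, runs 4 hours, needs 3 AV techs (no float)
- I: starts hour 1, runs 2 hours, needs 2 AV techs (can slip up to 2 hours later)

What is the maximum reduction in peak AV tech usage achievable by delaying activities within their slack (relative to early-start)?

Early-start peak: h1:13  h2:9  h3:5  h4:3 ⇒ 13.
Leveled (D@1, E@4, F@1, G@1, H@1, I@3): h1:8  h2:7  h3:7  h4:8 ⇒ 8.
Reduction 13 − 8 = 5.

5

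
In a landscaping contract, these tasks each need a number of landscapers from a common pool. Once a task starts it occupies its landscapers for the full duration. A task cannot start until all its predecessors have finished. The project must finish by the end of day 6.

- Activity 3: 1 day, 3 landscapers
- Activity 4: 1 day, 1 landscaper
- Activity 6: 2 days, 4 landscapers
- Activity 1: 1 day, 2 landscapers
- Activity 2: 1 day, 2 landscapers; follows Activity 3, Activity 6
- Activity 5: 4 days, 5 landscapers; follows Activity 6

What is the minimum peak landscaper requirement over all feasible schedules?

7

Early-start (Activity 3@1, Activity 4@1, Activity 6@1, Activity 1@1, Activity 2@3, Activity 5@3) gives peak 10: d1:10  d2:4  d3:7  d4:5  d5:5  d6:5.
Shift Activity 4→2, Activity 1→2.
Schedule Activity 3@1, Activity 4@2, Activity 6@1, Activity 1@2, Activity 2@3, Activity 5@3: d1:7  d2:7  d3:7  d4:5  d5:5  d6:5 — peak 7.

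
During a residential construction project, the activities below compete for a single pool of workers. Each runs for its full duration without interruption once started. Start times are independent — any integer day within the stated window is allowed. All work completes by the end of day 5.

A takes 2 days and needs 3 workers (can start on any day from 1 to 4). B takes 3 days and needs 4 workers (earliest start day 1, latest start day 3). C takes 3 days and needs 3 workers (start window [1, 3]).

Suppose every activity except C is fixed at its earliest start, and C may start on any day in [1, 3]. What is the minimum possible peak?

7

C@1: d1:10  d2:10  d3:7  d4:0  d5:0 → peak 10
C@2: d1:7  d2:10  d3:7  d4:3  d5:0 → peak 10
C@3: d1:7  d2:7  d3:7  d4:3  d5:3 → peak 7
Best is C@3, peak 7.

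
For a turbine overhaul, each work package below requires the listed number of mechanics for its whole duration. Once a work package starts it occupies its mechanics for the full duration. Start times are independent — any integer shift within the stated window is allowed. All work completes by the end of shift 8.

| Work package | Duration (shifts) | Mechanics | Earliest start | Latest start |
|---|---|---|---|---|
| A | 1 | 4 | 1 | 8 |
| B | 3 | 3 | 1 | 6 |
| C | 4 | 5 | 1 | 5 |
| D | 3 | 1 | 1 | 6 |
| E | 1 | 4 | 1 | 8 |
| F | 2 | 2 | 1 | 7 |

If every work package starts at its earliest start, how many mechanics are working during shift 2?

At early start, shift 2 has: B, C, D, F.
Demand: 3 + 5 + 1 + 2 = 11.

11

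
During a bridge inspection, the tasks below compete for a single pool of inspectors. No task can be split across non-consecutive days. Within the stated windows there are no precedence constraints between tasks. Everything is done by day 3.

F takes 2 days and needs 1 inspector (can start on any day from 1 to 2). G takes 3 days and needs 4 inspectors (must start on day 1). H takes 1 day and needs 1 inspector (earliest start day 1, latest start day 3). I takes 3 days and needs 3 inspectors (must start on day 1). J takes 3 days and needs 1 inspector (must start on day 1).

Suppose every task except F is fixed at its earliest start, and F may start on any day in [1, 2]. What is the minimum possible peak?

9

F@1: d1:10  d2:9  d3:8 → peak 10
F@2: d1:9  d2:9  d3:9 → peak 9
Best is F@2, peak 9.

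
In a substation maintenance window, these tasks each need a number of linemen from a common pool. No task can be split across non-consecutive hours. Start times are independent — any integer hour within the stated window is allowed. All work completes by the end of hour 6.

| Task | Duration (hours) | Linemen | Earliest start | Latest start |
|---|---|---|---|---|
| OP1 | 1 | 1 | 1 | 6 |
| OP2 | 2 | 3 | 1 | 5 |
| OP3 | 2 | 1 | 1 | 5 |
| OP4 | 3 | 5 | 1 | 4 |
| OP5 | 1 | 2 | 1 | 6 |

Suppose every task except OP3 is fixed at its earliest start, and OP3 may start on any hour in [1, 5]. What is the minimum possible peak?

OP3@1: h1:12  h2:9  h3:5  h4:0  h5:0  h6:0 → peak 12
OP3@2: h1:11  h2:9  h3:6  h4:0  h5:0  h6:0 → peak 11
OP3@3: h1:11  h2:8  h3:6  h4:1  h5:0  h6:0 → peak 11
OP3@4: h1:11  h2:8  h3:5  h4:1  h5:1  h6:0 → peak 11
OP3@5: h1:11  h2:8  h3:5  h4:0  h5:1  h6:1 → peak 11
Best is OP3@2, peak 11.

11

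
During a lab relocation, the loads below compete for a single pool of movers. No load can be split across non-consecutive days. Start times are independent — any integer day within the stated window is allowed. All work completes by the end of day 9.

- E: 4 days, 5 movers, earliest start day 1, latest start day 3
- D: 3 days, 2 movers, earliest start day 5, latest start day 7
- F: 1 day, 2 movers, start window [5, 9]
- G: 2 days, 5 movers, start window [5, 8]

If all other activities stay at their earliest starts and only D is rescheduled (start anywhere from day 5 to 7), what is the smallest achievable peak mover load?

D@5: d1:5  d2:5  d3:5  d4:5  d5:9  d6:7  d7:2  d8:0  d9:0 → peak 9
D@6: d1:5  d2:5  d3:5  d4:5  d5:7  d6:7  d7:2  d8:2  d9:0 → peak 7
D@7: d1:5  d2:5  d3:5  d4:5  d5:7  d6:5  d7:2  d8:2  d9:2 → peak 7
Best is D@6, peak 7.

7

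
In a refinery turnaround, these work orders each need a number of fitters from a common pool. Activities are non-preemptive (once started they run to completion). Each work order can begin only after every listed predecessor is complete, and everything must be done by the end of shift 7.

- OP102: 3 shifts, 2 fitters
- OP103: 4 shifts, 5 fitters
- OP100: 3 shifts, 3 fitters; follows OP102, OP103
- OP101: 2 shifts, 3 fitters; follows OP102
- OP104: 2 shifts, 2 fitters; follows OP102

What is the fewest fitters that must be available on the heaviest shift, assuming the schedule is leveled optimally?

Early-start (OP102@1, OP103@1, OP100@5, OP101@4, OP104@4) gives peak 10: s1:7  s2:7  s3:7  s4:10  s5:8  s6:3  s7:3.
Shift OP101→6.
Schedule OP102@1, OP103@1, OP100@5, OP101@6, OP104@4: s1:7  s2:7  s3:7  s4:7  s5:5  s6:6  s7:6 — peak 7.
Total fitter-shifts = 45 over 7 shifts ⇒ peak ≥ ⌈45/7⌉ = 7, so 7 is optimal.

7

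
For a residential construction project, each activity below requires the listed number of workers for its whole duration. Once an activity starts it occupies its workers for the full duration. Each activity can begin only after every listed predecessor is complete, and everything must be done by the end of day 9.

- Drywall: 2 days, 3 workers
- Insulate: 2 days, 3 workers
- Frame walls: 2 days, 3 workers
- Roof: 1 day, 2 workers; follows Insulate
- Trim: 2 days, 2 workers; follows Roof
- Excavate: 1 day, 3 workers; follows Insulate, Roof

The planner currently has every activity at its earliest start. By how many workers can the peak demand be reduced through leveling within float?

Early-start peak: d1:9  d2:9  d3:2  d4:5  d5:2  d6:0  d7:0  d8:0  d9:0 ⇒ 9.
Leveled (Drywall@1, Insulate@3, Frame walls@5, Roof@5, Trim@6, Excavate@7): d1:3  d2:3  d3:3  d4:3  d5:5  d6:5  d7:5  d8:0  d9:0 ⇒ 5.
Reduction 9 − 5 = 4.

4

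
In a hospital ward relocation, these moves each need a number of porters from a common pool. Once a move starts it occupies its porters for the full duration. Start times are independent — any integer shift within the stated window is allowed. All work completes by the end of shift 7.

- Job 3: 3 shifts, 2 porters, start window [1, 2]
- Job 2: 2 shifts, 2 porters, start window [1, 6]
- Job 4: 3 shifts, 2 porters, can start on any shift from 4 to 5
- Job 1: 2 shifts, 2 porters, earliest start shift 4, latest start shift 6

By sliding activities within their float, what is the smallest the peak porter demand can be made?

4

Schedule Job 3@1, Job 2@1, Job 4@4, Job 1@4: s1:4  s2:4  s3:2  s4:4  s5:4  s6:2  s7:0 — peak 4.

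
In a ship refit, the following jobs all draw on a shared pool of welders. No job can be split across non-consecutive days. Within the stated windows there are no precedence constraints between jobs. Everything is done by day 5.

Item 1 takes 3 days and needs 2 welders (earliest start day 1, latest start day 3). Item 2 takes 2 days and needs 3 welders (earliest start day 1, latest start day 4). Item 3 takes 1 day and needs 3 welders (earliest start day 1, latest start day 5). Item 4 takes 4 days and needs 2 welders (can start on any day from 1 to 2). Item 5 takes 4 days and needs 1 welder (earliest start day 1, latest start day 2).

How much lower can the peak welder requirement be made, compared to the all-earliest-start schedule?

Early-start peak: d1:11  d2:8  d3:5  d4:3  d5:0 ⇒ 11.
Leveled (Item 1@1, Item 2@4, Item 3@1, Item 4@2, Item 5@1): d1:6  d2:5  d3:5  d4:6  d5:5 ⇒ 6.
Reduction 11 − 6 = 5.

5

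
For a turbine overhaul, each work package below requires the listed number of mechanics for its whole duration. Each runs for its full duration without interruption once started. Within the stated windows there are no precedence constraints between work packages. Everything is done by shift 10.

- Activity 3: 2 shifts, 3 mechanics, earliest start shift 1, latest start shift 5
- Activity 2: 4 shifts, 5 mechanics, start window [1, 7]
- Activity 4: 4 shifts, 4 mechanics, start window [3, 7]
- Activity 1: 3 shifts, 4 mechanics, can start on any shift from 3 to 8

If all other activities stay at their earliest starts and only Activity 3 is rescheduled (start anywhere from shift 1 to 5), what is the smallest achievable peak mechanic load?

Activity 3@1: s1:8  s2:8  s3:13  s4:13  s5:8  s6:4  s7:0  s8:0  s9:0  s10:0 → peak 13
Activity 3@2: s1:5  s2:8  s3:16  s4:13  s5:8  s6:4  s7:0  s8:0  s9:0  s10:0 → peak 16
Activity 3@3: s1:5  s2:5  s3:16  s4:16  s5:8  s6:4  s7:0  s8:0  s9:0  s10:0 → peak 16
Activity 3@4: s1:5  s2:5  s3:13  s4:16  s5:11  s6:4  s7:0  s8:0  s9:0  s10:0 → peak 16
Activity 3@5: s1:5  s2:5  s3:13  s4:13  s5:11  s6:7  s7:0  s8:0  s9:0  s10:0 → peak 13
Best is Activity 3@1, peak 13.

13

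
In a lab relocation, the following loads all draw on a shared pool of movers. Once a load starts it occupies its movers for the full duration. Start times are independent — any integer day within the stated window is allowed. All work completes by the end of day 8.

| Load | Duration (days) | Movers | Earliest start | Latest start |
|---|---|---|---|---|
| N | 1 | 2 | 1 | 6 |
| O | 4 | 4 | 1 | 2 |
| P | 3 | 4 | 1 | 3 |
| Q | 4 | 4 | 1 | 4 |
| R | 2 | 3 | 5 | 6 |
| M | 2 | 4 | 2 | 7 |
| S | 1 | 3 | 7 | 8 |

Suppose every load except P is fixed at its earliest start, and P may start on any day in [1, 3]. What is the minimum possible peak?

P@1: d1:14  d2:16  d3:16  d4:8  d5:3  d6:3  d7:3  d8:0 → peak 16
P@2: d1:10  d2:16  d3:16  d4:12  d5:3  d6:3  d7:3  d8:0 → peak 16
P@3: d1:10  d2:12  d3:16  d4:12  d5:7  d6:3  d7:3  d8:0 → peak 16
Best is P@1, peak 16.

16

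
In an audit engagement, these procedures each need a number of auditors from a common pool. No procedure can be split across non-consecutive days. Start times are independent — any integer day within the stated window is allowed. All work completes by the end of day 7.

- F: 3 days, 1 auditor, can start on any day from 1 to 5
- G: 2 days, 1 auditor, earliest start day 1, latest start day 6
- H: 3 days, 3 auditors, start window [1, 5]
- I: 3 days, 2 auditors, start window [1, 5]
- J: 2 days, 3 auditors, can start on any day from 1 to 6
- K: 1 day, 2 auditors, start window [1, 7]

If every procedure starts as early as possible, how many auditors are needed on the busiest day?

12

Early-start schedule: F@1, G@1, H@1, I@1, J@1, K@1.
Load per day: day 1: 12, day 2: 10, day 3: 6, day 4: 0, day 5: 0, day 6: 0, day 7: 0.
Peak is 12.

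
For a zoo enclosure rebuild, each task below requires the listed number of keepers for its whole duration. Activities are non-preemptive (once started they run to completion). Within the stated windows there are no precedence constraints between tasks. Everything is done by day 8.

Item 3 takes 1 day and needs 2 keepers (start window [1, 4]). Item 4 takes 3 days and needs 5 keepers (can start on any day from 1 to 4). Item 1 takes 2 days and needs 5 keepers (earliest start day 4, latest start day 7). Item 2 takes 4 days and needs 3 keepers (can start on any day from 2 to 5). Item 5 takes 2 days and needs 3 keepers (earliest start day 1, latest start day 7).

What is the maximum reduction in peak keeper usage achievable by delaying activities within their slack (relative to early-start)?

Early-start peak: d1:10  d2:11  d3:8  d4:8  d5:8  d6:0  d7:0  d8:0 ⇒ 11.
Leveled (Item 3@1, Item 4@1, Item 1@4, Item 2@2, Item 5@6): d1:7  d2:8  d3:8  d4:8  d5:8  d6:3  d7:3  d8:0 ⇒ 8.
Reduction 11 − 8 = 3.

3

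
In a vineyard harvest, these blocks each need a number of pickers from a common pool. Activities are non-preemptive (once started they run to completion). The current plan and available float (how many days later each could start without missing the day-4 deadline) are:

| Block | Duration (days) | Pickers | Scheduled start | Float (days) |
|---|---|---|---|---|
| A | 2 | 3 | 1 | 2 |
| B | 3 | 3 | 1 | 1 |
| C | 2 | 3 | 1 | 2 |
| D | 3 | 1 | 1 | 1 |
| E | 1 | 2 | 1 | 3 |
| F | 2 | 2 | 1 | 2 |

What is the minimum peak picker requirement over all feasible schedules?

9

Early-start (A@1, B@1, C@1, D@1, E@1, F@1) gives peak 14: d1:14  d2:12  d3:4  d4:0.
Shift C→3, F→2.
Schedule A@1, B@1, C@3, D@1, E@1, F@2: d1:9  d2:9  d3:9  d4:3 — peak 9.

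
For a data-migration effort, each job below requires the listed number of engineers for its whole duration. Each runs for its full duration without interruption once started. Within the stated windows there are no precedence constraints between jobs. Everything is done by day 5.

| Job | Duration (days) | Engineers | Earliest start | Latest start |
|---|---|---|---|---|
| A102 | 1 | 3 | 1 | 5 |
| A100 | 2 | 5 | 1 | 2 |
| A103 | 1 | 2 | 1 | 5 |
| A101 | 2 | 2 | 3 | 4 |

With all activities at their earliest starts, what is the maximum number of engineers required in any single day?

Early-start schedule: A102@1, A100@1, A103@1, A101@3.
Load per day: day 1: 10, day 2: 5, day 3: 2, day 4: 2, day 5: 0.
Peak is 10.

10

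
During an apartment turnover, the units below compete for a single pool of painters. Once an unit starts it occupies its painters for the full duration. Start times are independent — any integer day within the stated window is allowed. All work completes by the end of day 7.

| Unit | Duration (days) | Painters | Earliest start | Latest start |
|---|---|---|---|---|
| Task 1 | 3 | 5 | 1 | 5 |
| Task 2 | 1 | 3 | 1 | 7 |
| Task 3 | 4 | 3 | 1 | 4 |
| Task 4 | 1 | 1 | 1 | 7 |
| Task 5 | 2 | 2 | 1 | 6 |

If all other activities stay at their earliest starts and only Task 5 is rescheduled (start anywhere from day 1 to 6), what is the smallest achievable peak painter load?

12

Task 5@1: d1:14  d2:10  d3:8  d4:3  d5:0  d6:0  d7:0 → peak 14
Task 5@2: d1:12  d2:10  d3:10  d4:3  d5:0  d6:0  d7:0 → peak 12
Task 5@3: d1:12  d2:8  d3:10  d4:5  d5:0  d6:0  d7:0 → peak 12
Task 5@4: d1:12  d2:8  d3:8  d4:5  d5:2  d6:0  d7:0 → peak 12
Task 5@5: d1:12  d2:8  d3:8  d4:3  d5:2  d6:2  d7:0 → peak 12
Task 5@6: d1:12  d2:8  d3:8  d4:3  d5:0  d6:2  d7:2 → peak 12
Best is Task 5@2, peak 12.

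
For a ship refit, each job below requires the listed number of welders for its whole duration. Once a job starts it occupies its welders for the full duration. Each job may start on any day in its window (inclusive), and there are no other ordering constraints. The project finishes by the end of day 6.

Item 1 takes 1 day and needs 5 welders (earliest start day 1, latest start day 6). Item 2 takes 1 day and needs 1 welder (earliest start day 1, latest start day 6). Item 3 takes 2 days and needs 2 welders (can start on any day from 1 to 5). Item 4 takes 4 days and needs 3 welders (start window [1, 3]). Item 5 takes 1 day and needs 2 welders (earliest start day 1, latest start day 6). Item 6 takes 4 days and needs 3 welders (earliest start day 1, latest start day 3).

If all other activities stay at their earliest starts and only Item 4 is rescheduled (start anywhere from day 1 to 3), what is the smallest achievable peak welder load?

Item 4@1: d1:16  d2:8  d3:6  d4:6  d5:0  d6:0 → peak 16
Item 4@2: d1:13  d2:8  d3:6  d4:6  d5:3  d6:0 → peak 13
Item 4@3: d1:13  d2:5  d3:6  d4:6  d5:3  d6:3 → peak 13
Best is Item 4@2, peak 13.

13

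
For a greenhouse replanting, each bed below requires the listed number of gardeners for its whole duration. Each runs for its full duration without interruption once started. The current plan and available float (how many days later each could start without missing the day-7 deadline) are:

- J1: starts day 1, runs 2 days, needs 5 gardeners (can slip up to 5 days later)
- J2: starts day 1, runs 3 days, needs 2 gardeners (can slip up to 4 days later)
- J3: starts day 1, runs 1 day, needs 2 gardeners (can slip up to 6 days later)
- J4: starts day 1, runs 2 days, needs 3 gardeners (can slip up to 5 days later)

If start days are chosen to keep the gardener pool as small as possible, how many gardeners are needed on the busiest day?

5

Early-start (J1@1, J2@1, J3@1, J4@1) gives peak 12: d1:12  d2:10  d3:2  d4:0  d5:0  d6:0  d7:0.
Shift J2→3, J3→3, J4→4.
Schedule J1@1, J2@3, J3@3, J4@4: d1:5  d2:5  d3:4  d4:5  d5:5  d6:0  d7:0 — peak 5.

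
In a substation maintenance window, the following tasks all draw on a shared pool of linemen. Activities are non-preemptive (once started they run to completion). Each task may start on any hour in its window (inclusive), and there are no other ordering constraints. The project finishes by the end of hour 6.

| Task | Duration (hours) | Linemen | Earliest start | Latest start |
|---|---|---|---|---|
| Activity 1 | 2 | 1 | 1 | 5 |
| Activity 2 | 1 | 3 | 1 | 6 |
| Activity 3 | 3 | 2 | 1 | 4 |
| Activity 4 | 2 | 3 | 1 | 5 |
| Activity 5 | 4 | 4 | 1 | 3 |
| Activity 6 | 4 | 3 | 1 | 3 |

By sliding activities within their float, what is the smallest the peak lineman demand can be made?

9

Early-start (Activity 1@1, Activity 2@1, Activity 3@1, Activity 4@1, Activity 5@1, Activity 6@1) gives peak 16: h1:16  h2:13  h3:9  h4:7  h5:0  h6:0.
Shift Activity 5→3, Activity 6→2.
Schedule Activity 1@1, Activity 2@1, Activity 3@1, Activity 4@1, Activity 5@3, Activity 6@2: h1:9  h2:9  h3:9  h4:7  h5:7  h6:4 — peak 9.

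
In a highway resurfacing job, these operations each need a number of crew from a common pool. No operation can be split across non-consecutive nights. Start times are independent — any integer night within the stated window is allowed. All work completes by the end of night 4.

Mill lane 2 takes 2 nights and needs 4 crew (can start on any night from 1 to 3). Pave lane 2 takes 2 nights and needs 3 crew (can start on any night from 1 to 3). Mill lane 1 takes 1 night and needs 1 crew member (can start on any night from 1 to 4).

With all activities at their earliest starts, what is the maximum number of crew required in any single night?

8

Early-start schedule: Mill lane 2@1, Pave lane 2@1, Mill lane 1@1.
Load per night: night 1: 8, night 2: 7, night 3: 0, night 4: 0.
Peak is 8.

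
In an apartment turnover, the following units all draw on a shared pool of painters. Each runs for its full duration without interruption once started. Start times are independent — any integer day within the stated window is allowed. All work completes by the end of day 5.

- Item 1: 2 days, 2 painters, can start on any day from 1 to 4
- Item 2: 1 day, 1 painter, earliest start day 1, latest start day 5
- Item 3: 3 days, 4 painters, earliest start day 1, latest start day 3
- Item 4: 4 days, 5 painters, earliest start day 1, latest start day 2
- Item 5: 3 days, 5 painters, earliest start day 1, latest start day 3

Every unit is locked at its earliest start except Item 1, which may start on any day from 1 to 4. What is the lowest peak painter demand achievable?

Item 1@1: d1:17  d2:16  d3:14  d4:5  d5:0 → peak 17
Item 1@2: d1:15  d2:16  d3:16  d4:5  d5:0 → peak 16
Item 1@3: d1:15  d2:14  d3:16  d4:7  d5:0 → peak 16
Item 1@4: d1:15  d2:14  d3:14  d4:7  d5:2 → peak 15
Best is Item 1@4, peak 15.

15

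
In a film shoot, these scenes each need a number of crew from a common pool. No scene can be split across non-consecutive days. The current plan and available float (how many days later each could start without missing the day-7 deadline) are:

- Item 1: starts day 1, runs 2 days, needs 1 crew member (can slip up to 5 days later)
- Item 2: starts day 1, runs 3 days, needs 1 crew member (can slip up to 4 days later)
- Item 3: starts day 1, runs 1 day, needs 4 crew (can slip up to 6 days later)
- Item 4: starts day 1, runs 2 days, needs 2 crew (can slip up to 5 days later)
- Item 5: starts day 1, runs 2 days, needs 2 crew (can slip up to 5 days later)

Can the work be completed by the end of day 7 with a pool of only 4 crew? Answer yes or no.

Schedule Item 1@1, Item 2@1, Item 3@4, Item 4@1, Item 5@5: d1:4  d2:4  d3:1  d4:4  d5:2  d6:2  d7:0 — peak 4 ≤ 4.

yes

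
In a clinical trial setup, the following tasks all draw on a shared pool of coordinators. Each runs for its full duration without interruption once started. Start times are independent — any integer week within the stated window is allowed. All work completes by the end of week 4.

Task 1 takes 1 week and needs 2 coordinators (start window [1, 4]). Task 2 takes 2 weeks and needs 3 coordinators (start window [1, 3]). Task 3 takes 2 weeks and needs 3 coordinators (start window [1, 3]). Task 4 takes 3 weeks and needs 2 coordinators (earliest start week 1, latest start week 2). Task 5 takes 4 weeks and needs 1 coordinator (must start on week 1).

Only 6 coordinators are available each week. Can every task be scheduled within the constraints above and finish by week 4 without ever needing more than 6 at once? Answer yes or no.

Schedule Task 1@1, Task 2@1, Task 3@3, Task 4@2, Task 5@1: w1:6  w2:6  w3:6  w4:6 — peak 6 ≤ 6.

yes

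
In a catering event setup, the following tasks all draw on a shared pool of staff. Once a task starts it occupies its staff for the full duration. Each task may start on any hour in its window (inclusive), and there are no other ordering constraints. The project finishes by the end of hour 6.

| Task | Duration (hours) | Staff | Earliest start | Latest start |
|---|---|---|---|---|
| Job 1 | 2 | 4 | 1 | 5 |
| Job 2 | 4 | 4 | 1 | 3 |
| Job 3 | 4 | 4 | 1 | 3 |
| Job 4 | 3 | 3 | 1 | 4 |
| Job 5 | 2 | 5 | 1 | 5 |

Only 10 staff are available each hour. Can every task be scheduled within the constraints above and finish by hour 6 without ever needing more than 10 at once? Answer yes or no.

The minimum achievable peak is 11; 10 < 11, so no feasible schedule stays within the cap.

no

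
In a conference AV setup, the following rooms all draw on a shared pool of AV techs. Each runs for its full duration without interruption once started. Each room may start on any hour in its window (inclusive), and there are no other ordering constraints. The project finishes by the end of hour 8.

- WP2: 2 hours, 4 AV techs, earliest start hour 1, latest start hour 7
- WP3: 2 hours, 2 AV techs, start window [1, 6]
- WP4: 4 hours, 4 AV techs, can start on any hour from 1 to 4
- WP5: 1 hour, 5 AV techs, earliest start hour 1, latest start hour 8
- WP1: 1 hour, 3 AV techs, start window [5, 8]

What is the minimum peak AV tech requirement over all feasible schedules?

Early-start (WP2@1, WP3@1, WP4@1, WP5@1, WP1@5) gives peak 15: h1:15  h2:10  h3:4  h4:4  h5:3  h6:0  h7:0  h8:0.
Shift WP4→3, WP5→7, WP1→8.
Schedule WP2@1, WP3@1, WP4@3, WP5@7, WP1@8: h1:6  h2:6  h3:4  h4:4  h5:4  h6:4  h7:5  h8:3 — peak 6.

6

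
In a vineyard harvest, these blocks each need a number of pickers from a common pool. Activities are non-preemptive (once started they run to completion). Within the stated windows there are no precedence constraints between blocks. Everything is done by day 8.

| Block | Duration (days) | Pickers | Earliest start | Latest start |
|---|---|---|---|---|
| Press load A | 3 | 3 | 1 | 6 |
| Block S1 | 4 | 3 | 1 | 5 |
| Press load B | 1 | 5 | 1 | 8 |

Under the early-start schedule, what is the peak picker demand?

11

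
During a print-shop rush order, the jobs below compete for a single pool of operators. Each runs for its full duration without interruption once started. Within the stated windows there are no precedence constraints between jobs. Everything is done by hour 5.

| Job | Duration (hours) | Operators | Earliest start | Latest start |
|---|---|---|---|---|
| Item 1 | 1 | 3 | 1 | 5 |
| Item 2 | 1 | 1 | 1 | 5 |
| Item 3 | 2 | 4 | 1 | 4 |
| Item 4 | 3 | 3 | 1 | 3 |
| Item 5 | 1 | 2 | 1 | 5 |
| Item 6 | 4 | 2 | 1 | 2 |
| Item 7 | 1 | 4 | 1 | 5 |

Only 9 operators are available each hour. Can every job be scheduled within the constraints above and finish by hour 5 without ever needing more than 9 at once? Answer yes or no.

yes

Schedule Item 1@1, Item 2@2, Item 3@4, Item 4@1, Item 5@2, Item 6@1, Item 7@5: h1:8  h2:8  h3:5  h4:6  h5:8 — peak 8 ≤ 9.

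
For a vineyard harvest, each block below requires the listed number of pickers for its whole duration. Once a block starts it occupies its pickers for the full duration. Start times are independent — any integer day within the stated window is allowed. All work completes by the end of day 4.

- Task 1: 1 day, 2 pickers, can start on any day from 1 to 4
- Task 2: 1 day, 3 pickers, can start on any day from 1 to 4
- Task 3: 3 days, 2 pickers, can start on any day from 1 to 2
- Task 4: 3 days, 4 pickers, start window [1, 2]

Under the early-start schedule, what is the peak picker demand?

Early-start schedule: Task 1@1, Task 2@1, Task 3@1, Task 4@1.
Load per day: day 1: 11, day 2: 6, day 3: 6, day 4: 0.
Peak is 11.

11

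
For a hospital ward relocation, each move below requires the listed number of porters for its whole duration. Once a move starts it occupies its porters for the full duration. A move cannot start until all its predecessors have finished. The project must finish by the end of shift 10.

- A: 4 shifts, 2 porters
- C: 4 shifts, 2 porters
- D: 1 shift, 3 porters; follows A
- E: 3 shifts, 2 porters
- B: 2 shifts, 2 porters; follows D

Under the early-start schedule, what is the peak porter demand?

Early-start schedule: A@1, C@1, D@5, E@1, B@6.
Load per shift: shift 1: 6, shift 2: 6, shift 3: 6, shift 4: 4, shift 5: 3, shift 6: 2, shift 7: 2, shift 8: 0, shift 9: 0, shift 10: 0.
Peak is 6.

6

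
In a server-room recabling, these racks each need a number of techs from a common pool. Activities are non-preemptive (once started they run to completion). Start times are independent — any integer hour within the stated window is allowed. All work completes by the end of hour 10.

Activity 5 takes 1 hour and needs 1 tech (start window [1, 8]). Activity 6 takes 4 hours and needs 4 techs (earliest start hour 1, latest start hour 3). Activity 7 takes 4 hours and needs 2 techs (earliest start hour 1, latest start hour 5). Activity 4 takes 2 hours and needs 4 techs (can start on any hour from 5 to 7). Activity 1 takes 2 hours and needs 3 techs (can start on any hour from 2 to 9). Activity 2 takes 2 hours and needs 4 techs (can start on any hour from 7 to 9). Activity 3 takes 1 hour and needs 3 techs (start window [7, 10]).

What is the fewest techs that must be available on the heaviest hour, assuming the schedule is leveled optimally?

6

Early-start (Activity 5@1, Activity 6@1, Activity 7@1, Activity 4@5, Activity 1@2, Activity 2@7, Activity 3@7) gives peak 9: h1:7  h2:9  h3:9  h4:6  h5:4  h6:4  h7:7  h8:4  h9:0  h10:0.
Shift Activity 7→2, Activity 1→7, Activity 2→9.
Schedule Activity 5@1, Activity 6@1, Activity 7@2, Activity 4@5, Activity 1@7, Activity 2@9, Activity 3@7: h1:5  h2:6  h3:6  h4:6  h5:6  h6:4  h7:6  h8:3  h9:4  h10:4 — peak 6.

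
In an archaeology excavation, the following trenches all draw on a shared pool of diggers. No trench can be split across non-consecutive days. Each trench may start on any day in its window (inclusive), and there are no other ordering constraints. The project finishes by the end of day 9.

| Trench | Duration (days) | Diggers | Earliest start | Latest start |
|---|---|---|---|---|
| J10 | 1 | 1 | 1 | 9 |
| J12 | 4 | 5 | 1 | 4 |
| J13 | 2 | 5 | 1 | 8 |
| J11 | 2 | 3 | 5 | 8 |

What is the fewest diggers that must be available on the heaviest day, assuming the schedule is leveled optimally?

Early-start (J10@1, J12@1, J13@1, J11@5) gives peak 11: d1:11  d2:10  d3:5  d4:5  d5:3  d6:3  d7:0  d8:0  d9:0.
Shift J12→2, J13→6, J11→8.
Schedule J10@1, J12@2, J13@6, J11@8: d1:1  d2:5  d3:5  d4:5  d5:5  d6:5  d7:5  d8:3  d9:3 — peak 5.
Total digger-days = 37 over 9 days ⇒ peak ≥ ⌈37/9⌉ = 5, so 5 is optimal.

5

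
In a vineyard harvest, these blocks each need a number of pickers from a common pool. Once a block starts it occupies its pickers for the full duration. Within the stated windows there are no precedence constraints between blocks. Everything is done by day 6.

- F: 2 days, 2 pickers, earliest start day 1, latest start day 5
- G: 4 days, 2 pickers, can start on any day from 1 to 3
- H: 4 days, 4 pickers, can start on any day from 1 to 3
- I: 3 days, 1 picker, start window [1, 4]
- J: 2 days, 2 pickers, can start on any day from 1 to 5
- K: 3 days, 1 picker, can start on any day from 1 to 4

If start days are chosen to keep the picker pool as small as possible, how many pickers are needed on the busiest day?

Early-start (F@1, G@1, H@1, I@1, J@1, K@1) gives peak 12: d1:12  d2:12  d3:8  d4:6  d5:0  d6:0.
Shift H→3, K→4.
Schedule F@1, G@1, H@3, I@1, J@1, K@4: d1:7  d2:7  d3:7  d4:7  d5:5  d6:5 — peak 7.
Total picker-days = 38 over 6 days ⇒ peak ≥ ⌈38/6⌉ = 7, so 7 is optimal.

7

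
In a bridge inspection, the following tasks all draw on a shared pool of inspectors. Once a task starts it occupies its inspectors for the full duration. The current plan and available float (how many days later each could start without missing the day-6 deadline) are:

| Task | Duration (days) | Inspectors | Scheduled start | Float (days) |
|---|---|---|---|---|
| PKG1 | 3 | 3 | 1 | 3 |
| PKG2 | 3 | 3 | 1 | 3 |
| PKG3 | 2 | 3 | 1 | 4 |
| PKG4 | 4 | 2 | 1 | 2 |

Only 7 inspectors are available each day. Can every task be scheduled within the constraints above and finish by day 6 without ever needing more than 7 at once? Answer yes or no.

yes

Schedule PKG1@1, PKG2@4, PKG3@1, PKG4@3: d1:6  d2:6  d3:5  d4:5  d5:5  d6:5 — peak 6 ≤ 7.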